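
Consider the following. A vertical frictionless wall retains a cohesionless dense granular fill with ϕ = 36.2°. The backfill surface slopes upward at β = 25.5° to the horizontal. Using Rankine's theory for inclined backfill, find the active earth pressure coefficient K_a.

K_a = cos β · (cos β − √(cos²β − cos²φ)) / (cos β + √(cos²β − cos²φ)).
cos β = 0.9026, cos φ = 0.8070, √(cos²β − cos²φ) = 0.4043.
K_a = 0.9026 × (0.9026 − 0.4043)/(0.9026 + 0.4043) = 0.3441.

0.344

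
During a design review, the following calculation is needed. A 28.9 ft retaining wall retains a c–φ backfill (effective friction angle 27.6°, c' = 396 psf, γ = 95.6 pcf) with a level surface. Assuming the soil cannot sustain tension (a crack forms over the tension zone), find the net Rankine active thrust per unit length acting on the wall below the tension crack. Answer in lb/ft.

4060 lb/ft

K_a = 0.3668; √K_a = 0.6056.
Tension-crack depth z_c = 2c/(γ√K_a) = 2×396/(95.6×0.6056) = 13.68 ft.
σ_a at base = K_a γ H − 2c√K_a = 0.3668×95.6×28.9 − 2×396×0.6056 = 533.7 psf.
P_a = ½ × 533.7 × (H − z_c) = 0.5×533.7×15.22 = 4062 lb/ft.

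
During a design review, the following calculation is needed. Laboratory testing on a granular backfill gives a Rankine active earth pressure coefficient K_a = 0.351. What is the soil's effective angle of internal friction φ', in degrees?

K_a = tan²(45° − φ/2) ⇒ 45° − φ/2 = arctan(√0.351) = 30.64°.
φ = 2(45° − 30.64°) = 28.71°.

28.7°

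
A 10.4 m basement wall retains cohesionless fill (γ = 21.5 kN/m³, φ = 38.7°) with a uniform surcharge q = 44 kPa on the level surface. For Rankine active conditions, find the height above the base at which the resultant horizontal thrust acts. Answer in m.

K_a = 0.2306.
Triangular part P₁ = ½K_aγH² = 268.1 at H/3 = 3.467 m; rectangular part P₂ = K_a q H = 105.5 at H/2 = 5.200 m.
ȳ = (P₁·3.467 + P₂·5.200)/(P₁+P₂) = 3.956 m.

3.96 m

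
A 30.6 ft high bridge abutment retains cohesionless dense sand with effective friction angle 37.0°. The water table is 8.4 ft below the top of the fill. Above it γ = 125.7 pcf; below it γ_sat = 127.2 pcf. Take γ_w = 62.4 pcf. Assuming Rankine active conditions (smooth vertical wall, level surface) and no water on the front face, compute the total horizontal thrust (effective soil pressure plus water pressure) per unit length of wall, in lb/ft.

K_a = tan²(45° − φ/2) = 0.2486.
γ' = 127.2 − 62.4 = 64.80 pcf. Depth below WT = 22.2 ft.
σ'_h at WT = K_a γ d_w = 262.5 psf; at base = 262.5 + K_a γ' × 22.2 = 620.1 psf.
P₁ (0–8.4 ft) = ½×262.5×8.4 = 1102. P₂ (8.4–30.6 ft) = ½(262.5+620.1)×22.2 = 9796.
P_w = ½ γ_w h₂² = 0.5×62.4×22.2² = 15380. Total = 1102+9796+15380 = 26280 lb/ft.

26300 lb/ft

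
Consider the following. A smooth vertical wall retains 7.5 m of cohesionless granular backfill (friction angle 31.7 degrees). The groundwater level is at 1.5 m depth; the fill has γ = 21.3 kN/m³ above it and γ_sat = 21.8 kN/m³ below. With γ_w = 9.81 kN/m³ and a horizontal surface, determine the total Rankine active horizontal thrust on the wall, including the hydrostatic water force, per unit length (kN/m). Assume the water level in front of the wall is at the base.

K_a = tan²(45° − φ/2) = 0.3111.
γ' = 21.8 − 9.81 = 11.99 kN/m³. Depth below WT = 6.0 m.
σ'_h at WT = K_a γ d_w = 9.939 kPa; at base = 9.939 + K_a γ' × 6.0 = 32.32 kPa.
P₁ (0–1.5 m) = ½×9.939×1.5 = 7.454. P₂ (1.5–7.5 m) = ½(9.939+32.32)×6.0 = 126.8.
P_w = ½ γ_w h₂² = 0.5×9.81×6.0² = 176.6. Total = 7.454+126.8+176.6 = 310.8 kN/m.

311 kN/m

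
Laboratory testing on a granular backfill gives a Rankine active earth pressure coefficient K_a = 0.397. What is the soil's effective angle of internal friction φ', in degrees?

25.6°

K_a = tan²(45° − φ/2) ⇒ 45° − φ/2 = arctan(√0.397) = 32.21°.
φ = 2(45° − 32.21°) = 25.57°.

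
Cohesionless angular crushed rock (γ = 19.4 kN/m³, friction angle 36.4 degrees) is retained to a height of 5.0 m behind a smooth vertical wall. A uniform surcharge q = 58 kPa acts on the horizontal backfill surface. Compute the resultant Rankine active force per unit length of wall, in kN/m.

K_a = tan²(45° − φ/2) = 0.2552.
Soil triangle: ½ K_a γ H² = 0.5×0.2552×19.4×5.0² = 61.88 kN/m.
Surcharge rectangle: K_a q H = 0.2552×58×5.0 = 74.00 kN/m.
Total = 61.88 + 74.00 = 135.9 kN/m.

136 kN/m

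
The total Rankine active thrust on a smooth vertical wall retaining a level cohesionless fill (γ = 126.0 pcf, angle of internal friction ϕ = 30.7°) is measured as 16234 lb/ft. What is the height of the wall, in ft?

K_a = 0.3240. P_a = ½ K_a γ H² ⇒ H = √(2P_a/(K_a γ)).
H = √(2×16234/(0.3240×126.0)) = 28.20 ft.

28.2 ft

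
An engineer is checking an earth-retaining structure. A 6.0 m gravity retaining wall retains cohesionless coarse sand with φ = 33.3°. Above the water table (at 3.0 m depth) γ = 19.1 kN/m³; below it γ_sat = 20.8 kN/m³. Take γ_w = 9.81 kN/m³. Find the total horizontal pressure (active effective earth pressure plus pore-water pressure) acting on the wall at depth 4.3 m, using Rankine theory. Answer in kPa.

33.6 kPa

K_a = (1 − sin φ)/(1 + sin φ) = 0.2911.
γ' = 20.8 − 9.81 = 10.99 kN/m³.
Effective vertical stress at 4.3 m: σ'_v = 19.1×3.0 + 10.99×1.30 = 71.59 kPa.
σ'_h = K_a σ'_v = 0.2911 × 71.59 = 20.84 kPa; u = γ_w × 1.30 = 12.75 kPa.
Total σ_h = 20.84 + 12.75 = 33.59 kPa.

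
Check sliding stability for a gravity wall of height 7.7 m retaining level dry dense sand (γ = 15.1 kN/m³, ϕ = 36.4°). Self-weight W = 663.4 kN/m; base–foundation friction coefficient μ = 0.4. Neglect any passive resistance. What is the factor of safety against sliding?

K_a = tan²(45° − 36.4°/2) = 0.2552.
P_a = ½K_aγH² = 0.5×0.2552×15.1×7.7² = 114.2 kN/m, acting at H/3 = 2.567 m above the base.
FS_sliding = μW / P_a = 0.4×663.4 / 114.2 = 2.323.

2.32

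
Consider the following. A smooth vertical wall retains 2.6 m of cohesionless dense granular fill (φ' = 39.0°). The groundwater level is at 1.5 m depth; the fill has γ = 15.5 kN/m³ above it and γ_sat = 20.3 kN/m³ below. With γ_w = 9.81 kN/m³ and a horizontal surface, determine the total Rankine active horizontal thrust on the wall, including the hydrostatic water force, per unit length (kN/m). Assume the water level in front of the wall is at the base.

17.2 kN/m

K_a = tan²(45° − φ/2) = 0.2275.
γ' = 20.3 − 9.81 = 10.49 kN/m³. Depth below WT = 1.1 m.
σ'_h at WT = K_a γ d_w = 5.290 kPa; at base = 5.290 + K_a γ' × 1.1 = 7.915 kPa.
P₁ (0–1.5 m) = ½×5.290×1.5 = 3.967. P₂ (1.5–2.6 m) = ½(5.290+7.915)×1.1 = 7.262.
P_w = ½ γ_w h₂² = 0.5×9.81×1.1² = 5.935. Total = 3.967+7.262+5.935 = 17.16 kN/m.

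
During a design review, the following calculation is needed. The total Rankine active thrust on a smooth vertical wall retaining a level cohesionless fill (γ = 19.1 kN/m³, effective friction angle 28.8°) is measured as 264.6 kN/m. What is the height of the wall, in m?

K_a = 0.3498. P_a = ½ K_a γ H² ⇒ H = √(2P_a/(K_a γ)).
H = √(2×264.6/(0.3498×19.1)) = 8.900 m.

8.90 m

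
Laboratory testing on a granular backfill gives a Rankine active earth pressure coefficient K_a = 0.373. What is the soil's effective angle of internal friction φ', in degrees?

27.2°

K_a = tan²(45° − φ/2) ⇒ 45° − φ/2 = arctan(√0.373) = 31.41°.
φ = 2(45° − 31.41°) = 27.17°.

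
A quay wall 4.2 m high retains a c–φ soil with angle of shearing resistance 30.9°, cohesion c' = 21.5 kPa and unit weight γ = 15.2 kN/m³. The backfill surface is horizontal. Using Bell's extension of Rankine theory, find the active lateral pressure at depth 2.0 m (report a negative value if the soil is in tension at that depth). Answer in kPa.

K_a = (1 − sin φ)/(1 + sin φ) = 0.3214.
σ_a = K_a γ z − 2c√K_a = 0.3214×15.2×2.0 − 2×21.5×0.5669 = -14.61 kPa.

-14.6 kPa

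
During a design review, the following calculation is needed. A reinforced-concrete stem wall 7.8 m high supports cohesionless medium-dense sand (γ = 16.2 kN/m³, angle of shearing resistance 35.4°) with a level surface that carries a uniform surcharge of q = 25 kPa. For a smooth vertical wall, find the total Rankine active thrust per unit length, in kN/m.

183 kN/m

K_a = tan²(45° − φ/2) = 0.2664.
Soil triangle: ½ K_a γ H² = 0.5×0.2664×16.2×7.8² = 131.3 kN/m.
Surcharge rectangle: K_a q H = 0.2664×25×7.8 = 51.95 kN/m.
Total = 131.3 + 51.95 = 183.2 kN/m.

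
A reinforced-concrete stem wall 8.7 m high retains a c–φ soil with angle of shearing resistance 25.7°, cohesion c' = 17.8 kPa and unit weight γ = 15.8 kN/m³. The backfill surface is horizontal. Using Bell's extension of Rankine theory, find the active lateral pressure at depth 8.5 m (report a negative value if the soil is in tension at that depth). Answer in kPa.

30.7 kPa

K_a = (1 − sin φ)/(1 + sin φ) = 0.3950.
σ_a = K_a γ z − 2c√K_a = 0.3950×15.8×8.5 − 2×17.8×0.6285 = 30.68 kPa.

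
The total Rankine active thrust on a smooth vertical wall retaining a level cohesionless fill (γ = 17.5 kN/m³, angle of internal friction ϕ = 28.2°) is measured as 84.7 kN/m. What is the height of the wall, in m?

K_a = 0.3582. P_a = ½ K_a γ H² ⇒ H = √(2P_a/(K_a γ)).
H = √(2×84.7/(0.3582×17.5)) = 5.199 m.

5.20 m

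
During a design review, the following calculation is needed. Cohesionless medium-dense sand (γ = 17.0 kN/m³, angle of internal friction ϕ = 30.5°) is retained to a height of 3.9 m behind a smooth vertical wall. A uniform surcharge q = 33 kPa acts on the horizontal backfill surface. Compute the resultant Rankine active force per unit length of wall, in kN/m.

K_a = tan²(45° − φ/2) = 0.3267.
Soil triangle: ½ K_a γ H² = 0.5×0.3267×17.0×3.9² = 42.23 kN/m.
Surcharge rectangle: K_a q H = 0.3267×33×3.9 = 42.04 kN/m.
Total = 42.23 + 42.04 = 84.27 kN/m.

84.3 kN/m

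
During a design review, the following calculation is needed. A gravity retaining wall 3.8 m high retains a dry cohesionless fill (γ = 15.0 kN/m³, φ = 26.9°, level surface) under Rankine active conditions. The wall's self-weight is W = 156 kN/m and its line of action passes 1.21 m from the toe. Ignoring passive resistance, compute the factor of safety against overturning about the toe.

3.65

K_a = tan²(45° − 26.9°/2) = 0.3770.
P_a = ½K_aγH² = 0.5×0.3770×15.0×3.8² = 40.83 kN/m, acting at H/3 = 1.267 m above the base.
Overturning moment M_o = P_a × H/3 = 40.83 × 1.267 = 51.72.
Resisting moment M_r = W × 1.21 = 156 × 1.21 = 188.8.
FS_overturning = M_r/M_o = 188.8/51.72 = 3.650.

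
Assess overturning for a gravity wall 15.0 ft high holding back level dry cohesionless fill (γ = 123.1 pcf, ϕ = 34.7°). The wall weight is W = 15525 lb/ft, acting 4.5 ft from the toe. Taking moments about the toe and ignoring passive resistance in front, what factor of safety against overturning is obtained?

K_a = tan²(45° − 34.7°/2) = 0.2745.
P_a = ½K_aγH² = 0.5×0.2745×123.1×15.0² = 3801 lb/ft, acting at H/3 = 5.000 ft above the base.
Overturning moment M_o = P_a × H/3 = 3801 × 5.000 = 19010.
Resisting moment M_r = W × 4.5 = 15525 × 4.5 = 69860.
FS_overturning = M_r/M_o = 69860/19010 = 3.676.

3.68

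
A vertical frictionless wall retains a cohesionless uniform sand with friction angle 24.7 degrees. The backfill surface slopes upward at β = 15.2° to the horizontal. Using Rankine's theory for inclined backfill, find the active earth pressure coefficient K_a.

0.478

K_a = cos β · (cos β − √(cos²β − cos²φ)) / (cos β + √(cos²β − cos²φ)).
cos β = 0.9650, cos φ = 0.9085, √(cos²β − cos²φ) = 0.3254.
K_a = 0.9650 × (0.9650 − 0.3254)/(0.9650 + 0.3254) = 0.4784.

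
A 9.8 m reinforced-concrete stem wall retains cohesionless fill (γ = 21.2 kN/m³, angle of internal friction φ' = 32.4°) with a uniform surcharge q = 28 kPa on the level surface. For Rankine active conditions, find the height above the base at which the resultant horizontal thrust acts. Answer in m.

K_a = 0.3022.
Triangular part P₁ = ½K_aγH² = 307.7 at H/3 = 3.267 m; rectangular part P₂ = K_a q H = 82.93 at H/2 = 4.900 m.
ȳ = (P₁·3.267 + P₂·4.900)/(P₁+P₂) = 3.613 m.

3.61 m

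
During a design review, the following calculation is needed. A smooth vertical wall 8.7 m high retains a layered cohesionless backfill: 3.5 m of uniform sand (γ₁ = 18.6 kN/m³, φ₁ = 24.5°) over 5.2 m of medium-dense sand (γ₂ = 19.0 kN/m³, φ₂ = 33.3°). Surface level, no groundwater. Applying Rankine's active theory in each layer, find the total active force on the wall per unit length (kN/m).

220 kN/m

K_a1 = tan²(45°−24.5°/2) = 0.4137; K_a2 = tan²(45°−33.3°/2) = 0.2911.
Layer 1: σ at base = K_a1 γ₁ h₁ = 26.93 kPa; P₁ = ½×26.93×3.5 = 47.13.
Layer 2: σ_v at top = γ₁h₁ = 65.10; σ_h top = K_a2×65.10 = 18.95; σ_h base = K_a2×(65.10+19.0×5.2) = 47.72.
P₂ = ½(18.95+47.72)×5.2 = 173.3. Total P_a = 47.13+173.3 = 220.5 kN/m.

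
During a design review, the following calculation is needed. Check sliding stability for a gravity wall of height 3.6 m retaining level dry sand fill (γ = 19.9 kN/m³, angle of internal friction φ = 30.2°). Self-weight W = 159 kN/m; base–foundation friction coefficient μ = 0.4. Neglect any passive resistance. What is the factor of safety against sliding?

K_a = tan²(45° − 30.2°/2) = 0.3307.
P_a = ½K_aγH² = 0.5×0.3307×19.9×3.6² = 42.64 kN/m, acting at H/3 = 1.200 m above the base.
FS_sliding = μW / P_a = 0.4×159 / 42.64 = 1.492.

1.49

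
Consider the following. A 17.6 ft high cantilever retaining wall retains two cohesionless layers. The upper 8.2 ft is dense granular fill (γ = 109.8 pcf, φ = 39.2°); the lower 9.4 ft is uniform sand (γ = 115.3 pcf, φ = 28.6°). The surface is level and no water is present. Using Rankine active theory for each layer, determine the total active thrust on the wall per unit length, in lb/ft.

5610 lb/ft

K_a1 = tan²(45°−39.2°/2) = 0.2255; K_a2 = tan²(45°−28.6°/2) = 0.3525.
Layer 1: σ at base = K_a1 γ₁ h₁ = 203.0 psf; P₁ = ½×203.0×8.2 = 832.3.
Layer 2: σ_v at top = γ₁h₁ = 900.4; σ_h top = K_a2×900.4 = 317.4; σ_h base = K_a2×(900.4+115.3×9.4) = 699.5.
P₂ = ½(317.4+699.5)×9.4 = 4780. Total P_a = 832.3+4780 = 5612 lb/ft.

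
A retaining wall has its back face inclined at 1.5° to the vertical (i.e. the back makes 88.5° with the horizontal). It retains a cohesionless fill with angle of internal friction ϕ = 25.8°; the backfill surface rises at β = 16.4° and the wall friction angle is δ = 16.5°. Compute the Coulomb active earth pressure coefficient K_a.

0.483

K_a = sin²(α+φ) / [sin²α · sin(α−δ) · (1 + √{sin(φ+δ)sin(φ−β) / (sin(α−δ)sin(α+β))})²].
With α = 88.5°, φ = 25.8°, δ = 16.5°, β = 16.4°: K_a = 0.4825.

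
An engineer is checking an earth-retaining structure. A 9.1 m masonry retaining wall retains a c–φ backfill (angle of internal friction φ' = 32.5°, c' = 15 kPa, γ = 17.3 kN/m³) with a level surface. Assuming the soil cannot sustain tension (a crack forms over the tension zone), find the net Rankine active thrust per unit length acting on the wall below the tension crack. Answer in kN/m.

91.8 kN/m

K_a = 0.3010; √K_a = 0.5486.
Tension-crack depth z_c = 2c/(γ√K_a) = 2×15/(17.3×0.5486) = 3.161 m.
σ_a at base = K_a γ H − 2c√K_a = 0.3010×17.3×9.1 − 2×15×0.5486 = 30.93 kPa.
P_a = ½ × 30.93 × (H − z_c) = 0.5×30.93×5.939 = 91.83 kN/m.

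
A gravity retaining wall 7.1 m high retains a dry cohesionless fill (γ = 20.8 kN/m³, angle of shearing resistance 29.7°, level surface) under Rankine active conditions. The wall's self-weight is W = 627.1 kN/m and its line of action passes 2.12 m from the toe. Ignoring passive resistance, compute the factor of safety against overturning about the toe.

3.18

K_a = tan²(45° − 29.7°/2) = 0.3374.
P_a = ½K_aγH² = 0.5×0.3374×20.8×7.1² = 176.9 kN/m, acting at H/3 = 2.367 m above the base.
Overturning moment M_o = P_a × H/3 = 176.9 × 2.367 = 418.6.
Resisting moment M_r = W × 2.12 = 627.1 × 2.12 = 1329.
FS_overturning = M_r/M_o = 1329/418.6 = 3.176.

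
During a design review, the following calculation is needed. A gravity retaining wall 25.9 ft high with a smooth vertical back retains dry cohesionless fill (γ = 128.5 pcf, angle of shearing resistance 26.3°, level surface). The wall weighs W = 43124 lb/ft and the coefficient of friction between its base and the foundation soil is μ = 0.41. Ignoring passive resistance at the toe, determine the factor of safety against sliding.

1.06

K_a = tan²(45° − 26.3°/2) = 0.3859.
P_a = ½K_aγH² = 0.5×0.3859×128.5×25.9² = 16630 lb/ft, acting at H/3 = 8.633 ft above the base.
FS_sliding = μW / P_a = 0.41×43124 / 16630 = 1.063.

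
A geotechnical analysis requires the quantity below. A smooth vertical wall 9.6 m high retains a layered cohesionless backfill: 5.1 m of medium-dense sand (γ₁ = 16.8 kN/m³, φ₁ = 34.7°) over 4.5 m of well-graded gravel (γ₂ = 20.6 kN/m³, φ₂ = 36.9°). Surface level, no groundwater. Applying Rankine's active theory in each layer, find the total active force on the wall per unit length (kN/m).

208 kN/m

K_a1 = tan²(45°−34.7°/2) = 0.2745; K_a2 = tan²(45°−36.9°/2) = 0.2497.
Layer 1: σ at base = K_a1 γ₁ h₁ = 23.52 kPa; P₁ = ½×23.52×5.1 = 59.97.
Layer 2: σ_v at top = γ₁h₁ = 85.68; σ_h top = K_a2×85.68 = 21.39; σ_h base = K_a2×(85.68+20.6×4.5) = 44.54.
P₂ = ½(21.39+44.54)×4.5 = 148.3. Total P_a = 59.97+148.3 = 208.3 kN/m.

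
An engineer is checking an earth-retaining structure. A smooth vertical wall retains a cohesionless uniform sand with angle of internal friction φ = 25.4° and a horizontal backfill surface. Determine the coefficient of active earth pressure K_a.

K_a = tan²(45° − φ/2) = tan²(32.30°) = 0.3996.

0.400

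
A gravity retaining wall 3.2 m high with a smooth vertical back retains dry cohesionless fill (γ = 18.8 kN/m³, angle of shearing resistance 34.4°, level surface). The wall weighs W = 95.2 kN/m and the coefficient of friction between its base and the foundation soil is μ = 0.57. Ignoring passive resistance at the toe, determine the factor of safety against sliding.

2.03

K_a = tan²(45° − 34.4°/2) = 0.2780.
P_a = ½K_aγH² = 0.5×0.2780×18.8×3.2² = 26.76 kN/m, acting at H/3 = 1.067 m above the base.
FS_sliding = μW / P_a = 0.57×95.2 / 26.76 = 2.028.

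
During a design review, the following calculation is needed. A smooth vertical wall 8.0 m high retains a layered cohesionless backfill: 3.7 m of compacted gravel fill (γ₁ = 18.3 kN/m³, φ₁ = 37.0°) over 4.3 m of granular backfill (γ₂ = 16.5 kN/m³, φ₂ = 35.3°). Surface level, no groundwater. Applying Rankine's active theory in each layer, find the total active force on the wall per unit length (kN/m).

150 kN/m

K_a1 = tan²(45°−37.0°/2) = 0.2486; K_a2 = tan²(45°−35.3°/2) = 0.2675.
Layer 1: σ at base = K_a1 γ₁ h₁ = 16.83 kPa; P₁ = ½×16.83×3.7 = 31.14.
Layer 2: σ_v at top = γ₁h₁ = 67.71; σ_h top = K_a2×67.71 = 18.12; σ_h base = K_a2×(67.71+16.5×4.3) = 37.10.
P₂ = ½(18.12+37.10)×4.3 = 118.7. Total P_a = 31.14+118.7 = 149.8 kN/m.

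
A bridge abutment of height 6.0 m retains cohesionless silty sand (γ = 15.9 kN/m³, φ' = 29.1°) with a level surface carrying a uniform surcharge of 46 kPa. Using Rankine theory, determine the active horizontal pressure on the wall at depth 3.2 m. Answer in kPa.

33.5 kPa

K_a = (1 − sin φ)/(1 + sin φ) = 0.3456.
σ_v = γz + q = 15.9 × 3.2 + 46 = 96.88 kPa.
σ_h = K_a σ_v = 0.3456 × 96.88 = 33.48 kPa.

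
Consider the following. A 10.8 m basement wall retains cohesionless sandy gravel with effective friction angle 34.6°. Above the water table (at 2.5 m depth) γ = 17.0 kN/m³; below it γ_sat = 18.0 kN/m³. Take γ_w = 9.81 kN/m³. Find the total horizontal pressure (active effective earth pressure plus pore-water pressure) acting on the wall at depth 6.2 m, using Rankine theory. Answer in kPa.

K_a = (1 − sin φ)/(1 + sin φ) = 0.2756.
γ' = 18.0 − 9.81 = 8.190 kN/m³.
Effective vertical stress at 6.2 m: σ'_v = 17.0×2.5 + 8.190×3.70 = 72.80 kPa.
σ'_h = K_a σ'_v = 0.2756 × 72.80 = 20.07 kPa; u = γ_w × 3.70 = 36.30 kPa.
Total σ_h = 20.07 + 36.30 = 56.36 kPa.

56.4 kPa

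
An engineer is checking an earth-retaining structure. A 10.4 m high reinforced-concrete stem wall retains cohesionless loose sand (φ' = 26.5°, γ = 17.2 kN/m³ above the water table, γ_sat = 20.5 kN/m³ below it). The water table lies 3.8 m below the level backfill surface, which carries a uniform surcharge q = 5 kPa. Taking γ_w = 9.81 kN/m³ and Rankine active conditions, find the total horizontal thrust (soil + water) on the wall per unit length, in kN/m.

535 kN/m

K_a = tan²(45° − φ/2) = 0.3829.
γ' = 20.5 − 9.81 = 10.69 kN/m³. h₂ = H − d_w = 6.6 m.
σ'_h: at surface K_a·q = 1.915; at WT K_a(q+γd_w) = 26.94; at base K_a(q+γd_w+γ'h₂) = 53.96 kPa.
P₁ = ½(1.915+26.94)×3.8 = 54.83; P₂ = ½(26.94+53.96)×6.6 = 267.0; P_w = ½γ_w h₂² = 213.7.
Total = 54.83+267.0+213.7 = 535.5 kN/m.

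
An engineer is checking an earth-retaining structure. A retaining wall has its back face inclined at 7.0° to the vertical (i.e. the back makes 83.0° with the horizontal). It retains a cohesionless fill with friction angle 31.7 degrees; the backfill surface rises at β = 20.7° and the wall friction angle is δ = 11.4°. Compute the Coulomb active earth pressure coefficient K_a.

0.466

K_a = sin²(α+φ) / [sin²α · sin(α−δ) · (1 + √{sin(φ+δ)sin(φ−β) / (sin(α−δ)sin(α+β))})²].
With α = 83.0°, φ = 31.7°, δ = 11.4°, β = 20.7°: K_a = 0.4663.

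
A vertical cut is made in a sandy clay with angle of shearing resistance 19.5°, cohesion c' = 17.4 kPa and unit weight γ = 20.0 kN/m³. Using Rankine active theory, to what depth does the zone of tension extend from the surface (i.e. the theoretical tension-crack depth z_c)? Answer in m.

K_a = tan²(45° − 19.5°/2) = 0.4995; √K_a = 0.7067.
The active pressure is zero where K_a γ z = 2c√K_a, so z_c = 2c/(γ√K_a) = 2×17.4/(20.0×0.7067) = 2.462 m.

2.46 m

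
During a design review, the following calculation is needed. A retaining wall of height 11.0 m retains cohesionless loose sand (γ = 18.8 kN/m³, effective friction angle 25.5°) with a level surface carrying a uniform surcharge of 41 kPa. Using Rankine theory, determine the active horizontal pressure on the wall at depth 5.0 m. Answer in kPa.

K_a = (1 − sin φ)/(1 + sin φ) = 0.3981.
σ_v = γz + q = 18.8 × 5.0 + 41 = 135.0 kPa.
σ_h = K_a σ_v = 0.3981 × 135.0 = 53.74 kPa.

53.7 kPa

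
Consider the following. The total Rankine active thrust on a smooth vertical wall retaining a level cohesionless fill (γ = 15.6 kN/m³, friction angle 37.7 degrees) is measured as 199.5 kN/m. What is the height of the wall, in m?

10.3 m

K_a = 0.2411. P_a = ½ K_a γ H² ⇒ H = √(2P_a/(K_a γ)).
H = √(2×199.5/(0.2411×15.6)) = 10.30 m.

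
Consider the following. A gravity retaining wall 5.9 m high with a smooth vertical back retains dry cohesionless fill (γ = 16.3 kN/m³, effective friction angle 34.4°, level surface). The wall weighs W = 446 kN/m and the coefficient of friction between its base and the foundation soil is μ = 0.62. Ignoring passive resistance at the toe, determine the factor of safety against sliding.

3.51

K_a = tan²(45° − 34.4°/2) = 0.2780.
P_a = ½K_aγH² = 0.5×0.2780×16.3×5.9² = 78.86 kN/m, acting at H/3 = 1.967 m above the base.
FS_sliding = μW / P_a = 0.62×446 / 78.86 = 3.506.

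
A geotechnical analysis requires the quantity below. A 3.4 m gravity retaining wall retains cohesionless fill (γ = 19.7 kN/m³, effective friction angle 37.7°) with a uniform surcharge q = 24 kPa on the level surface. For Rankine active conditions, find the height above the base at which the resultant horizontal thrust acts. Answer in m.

1.37 m

K_a = 0.2411.
Triangular part P₁ = ½K_aγH² = 27.45 at H/3 = 1.133 m; rectangular part P₂ = K_a q H = 19.67 at H/2 = 1.700 m.
ȳ = (P₁·1.133 + P₂·1.700)/(P₁+P₂) = 1.370 m.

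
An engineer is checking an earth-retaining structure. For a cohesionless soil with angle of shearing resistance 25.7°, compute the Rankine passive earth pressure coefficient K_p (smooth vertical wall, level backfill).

K_p = (1 + sin φ)/(1 − sin φ) = tan²(45° + 25.7°/2) = 2.531.

2.53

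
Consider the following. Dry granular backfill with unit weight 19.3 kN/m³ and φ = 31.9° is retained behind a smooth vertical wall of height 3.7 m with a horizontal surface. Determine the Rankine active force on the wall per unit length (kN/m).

40.8 kN/m

K_a = tan²(45° − φ/2) = 0.3085.
P_a = ½ K_a γ H² = 0.5 × 0.3085 × 19.3 × 3.7² = 40.76 kN/m.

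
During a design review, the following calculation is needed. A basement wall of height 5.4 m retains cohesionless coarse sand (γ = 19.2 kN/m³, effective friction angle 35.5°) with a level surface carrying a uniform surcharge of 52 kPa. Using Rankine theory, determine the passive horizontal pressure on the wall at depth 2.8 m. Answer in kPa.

399 kPa

K_p = (1 + sin φ)/(1 − sin φ) = 3.770.
σ_v = γz + q = 19.2 × 2.8 + 52 = 105.8 kPa.
σ_h = K_p σ_v = 3.770 × 105.8 = 398.7 kPa.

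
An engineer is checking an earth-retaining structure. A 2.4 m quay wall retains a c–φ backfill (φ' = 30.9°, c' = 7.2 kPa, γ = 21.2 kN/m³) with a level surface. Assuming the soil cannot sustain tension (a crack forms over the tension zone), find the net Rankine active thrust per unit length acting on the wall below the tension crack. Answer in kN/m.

K_a = 0.3214; √K_a = 0.5669.
Tension-crack depth z_c = 2c/(γ√K_a) = 2×7.2/(21.2×0.5669) = 1.198 m.
σ_a at base = K_a γ H − 2c√K_a = 0.3214×21.2×2.4 − 2×7.2×0.5669 = 8.189 kPa.
P_a = ½ × 8.189 × (H − z_c) = 0.5×8.189×1.202 = 4.921 kN/m.

4.92 kN/m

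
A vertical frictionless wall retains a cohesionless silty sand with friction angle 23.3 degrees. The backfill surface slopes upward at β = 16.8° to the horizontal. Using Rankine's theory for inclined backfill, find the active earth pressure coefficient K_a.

0.536

K_a = cos β · (cos β − √(cos²β − cos²φ)) / (cos β + √(cos²β − cos²φ)).
cos β = 0.9573, cos φ = 0.9184, √(cos²β − cos²φ) = 0.2700.
K_a = 0.9573 × (0.9573 − 0.2700)/(0.9573 + 0.2700) = 0.5361.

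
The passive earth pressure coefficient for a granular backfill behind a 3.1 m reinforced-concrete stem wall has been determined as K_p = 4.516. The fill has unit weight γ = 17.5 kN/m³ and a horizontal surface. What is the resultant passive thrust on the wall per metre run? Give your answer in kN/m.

P = ½ K_p γ H² = 0.5 × 4.516 × 17.5 × 3.1² = 379.7 kN/m.

380 kN/m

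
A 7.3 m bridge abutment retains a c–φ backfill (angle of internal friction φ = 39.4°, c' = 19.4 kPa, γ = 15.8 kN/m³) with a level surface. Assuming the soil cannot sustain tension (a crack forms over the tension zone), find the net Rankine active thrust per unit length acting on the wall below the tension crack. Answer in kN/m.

7.82 kN/m

K_a = 0.2234; √K_a = 0.4727.
Tension-crack depth z_c = 2c/(γ√K_a) = 2×19.4/(15.8×0.4727) = 5.195 m.
σ_a at base = K_a γ H − 2c√K_a = 0.2234×15.8×7.3 − 2×19.4×0.4727 = 7.431 kPa.
P_a = ½ × 7.431 × (H − z_c) = 0.5×7.431×2.105 = 7.821 kN/m.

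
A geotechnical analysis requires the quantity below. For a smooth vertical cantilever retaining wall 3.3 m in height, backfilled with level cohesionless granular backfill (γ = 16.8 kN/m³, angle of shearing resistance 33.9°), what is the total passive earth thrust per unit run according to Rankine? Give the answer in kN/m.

K_p = tan²(45° + φ/2) = 3.522.
P_p = ½ K_p γ H² = 0.5 × 3.522 × 16.8 × 3.3² = 322.2 kN/m.

322 kN/m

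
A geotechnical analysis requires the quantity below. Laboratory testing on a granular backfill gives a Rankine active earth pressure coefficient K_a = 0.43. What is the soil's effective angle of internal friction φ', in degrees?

23.5°

K_a = tan²(45° − φ/2) ⇒ 45° − φ/2 = arctan(√0.43) = 33.25°.
φ = 2(45° − 33.25°) = 23.49°.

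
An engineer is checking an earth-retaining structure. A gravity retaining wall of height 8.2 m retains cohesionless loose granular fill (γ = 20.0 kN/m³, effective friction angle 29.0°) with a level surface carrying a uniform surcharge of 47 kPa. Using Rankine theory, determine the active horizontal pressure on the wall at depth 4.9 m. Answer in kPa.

50.3 kPa

K_a = (1 − sin φ)/(1 + sin φ) = 0.3470.
σ_v = γz + q = 20.0 × 4.9 + 47 = 145.0 kPa.
σ_h = K_a σ_v = 0.3470 × 145.0 = 50.31 kPa.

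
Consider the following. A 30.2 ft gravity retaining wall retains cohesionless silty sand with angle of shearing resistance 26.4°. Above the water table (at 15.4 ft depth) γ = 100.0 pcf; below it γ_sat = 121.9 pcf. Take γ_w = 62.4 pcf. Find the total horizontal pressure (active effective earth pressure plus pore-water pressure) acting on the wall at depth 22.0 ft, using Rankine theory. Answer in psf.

K_a = (1 − sin φ)/(1 + sin φ) = 0.3844.
γ' = 121.9 − 62.4 = 59.50 pcf.
Effective vertical stress at 22.0 ft: σ'_v = 100.0×15.4 + 59.50×6.60 = 1933 psf.
σ'_h = K_a σ'_v = 0.3844 × 1933 = 743.0 psf; u = γ_w × 6.60 = 411.8 psf.
Total σ_h = 743.0 + 411.8 = 1155 psf.

1150 psf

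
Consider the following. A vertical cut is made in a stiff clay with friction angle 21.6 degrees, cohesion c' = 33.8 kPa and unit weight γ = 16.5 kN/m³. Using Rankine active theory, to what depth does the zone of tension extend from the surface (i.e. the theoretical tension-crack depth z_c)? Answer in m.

K_a = tan²(45° − 21.6°/2) = 0.4619; √K_a = 0.6796.
The active pressure is zero where K_a γ z = 2c√K_a, so z_c = 2c/(γ√K_a) = 2×33.8/(16.5×0.6796) = 6.029 m.

6.03 m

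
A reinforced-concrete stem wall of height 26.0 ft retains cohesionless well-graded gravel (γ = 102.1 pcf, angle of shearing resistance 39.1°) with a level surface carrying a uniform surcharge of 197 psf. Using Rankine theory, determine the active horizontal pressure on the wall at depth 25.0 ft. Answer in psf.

K_a = (1 − sin φ)/(1 + sin φ) = 0.2265.
σ_v = γz + q = 102.1 × 25.0 + 197 = 2750 psf.
σ_h = K_a σ_v = 0.2265 × 2750 = 622.7 psf.

623 psf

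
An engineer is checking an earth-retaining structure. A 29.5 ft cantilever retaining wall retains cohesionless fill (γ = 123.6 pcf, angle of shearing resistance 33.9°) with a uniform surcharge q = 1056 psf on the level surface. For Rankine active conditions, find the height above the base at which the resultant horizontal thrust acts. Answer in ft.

K_a = 0.2839.
Triangular part P₁ = ½K_aγH² = 15270 at H/3 = 9.833 ft; rectangular part P₂ = K_a q H = 8844 at H/2 = 14.75 ft.
ȳ = (P₁·9.833 + P₂·14.75)/(P₁+P₂) = 11.64 ft.

11.6 ft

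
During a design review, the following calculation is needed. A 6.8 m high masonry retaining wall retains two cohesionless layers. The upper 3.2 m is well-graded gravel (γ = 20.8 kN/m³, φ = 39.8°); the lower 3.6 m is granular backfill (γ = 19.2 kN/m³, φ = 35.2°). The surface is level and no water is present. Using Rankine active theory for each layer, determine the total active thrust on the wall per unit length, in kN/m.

121 kN/m

K_a1 = tan²(45°−39.8°/2) = 0.2194; K_a2 = tan²(45°−35.2°/2) = 0.2687.
Layer 1: σ at base = K_a1 γ₁ h₁ = 14.61 kPa; P₁ = ½×14.61×3.2 = 23.37.
Layer 2: σ_v at top = γ₁h₁ = 66.56; σ_h top = K_a2×66.56 = 17.88; σ_h base = K_a2×(66.56+19.2×3.6) = 36.46.
P₂ = ½(17.88+36.46)×3.6 = 97.81. Total P_a = 23.37+97.81 = 121.2 kN/m.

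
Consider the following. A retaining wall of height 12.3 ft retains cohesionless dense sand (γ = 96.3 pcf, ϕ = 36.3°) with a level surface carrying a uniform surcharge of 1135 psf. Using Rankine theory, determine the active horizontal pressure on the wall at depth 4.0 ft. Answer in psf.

390 psf

K_a = (1 − sin φ)/(1 + sin φ) = 0.2563.
σ_v = γz + q = 96.3 × 4.0 + 1135 = 1520 psf.
σ_h = K_a σ_v = 0.2563 × 1520 = 389.6 psf.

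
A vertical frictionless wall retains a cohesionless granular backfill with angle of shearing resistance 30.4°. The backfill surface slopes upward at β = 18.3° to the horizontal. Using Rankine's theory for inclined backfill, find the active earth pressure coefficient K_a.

K_a = cos β · (cos β − √(cos²β − cos²φ)) / (cos β + √(cos²β − cos²φ)).
cos β = 0.9494, cos φ = 0.8625, √(cos²β − cos²φ) = 0.3968.
K_a = 0.9494 × (0.9494 − 0.3968)/(0.9494 + 0.3968) = 0.3897.

0.390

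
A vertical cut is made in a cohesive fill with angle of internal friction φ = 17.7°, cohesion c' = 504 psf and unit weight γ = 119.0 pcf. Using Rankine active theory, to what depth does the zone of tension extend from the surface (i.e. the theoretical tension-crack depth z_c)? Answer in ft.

11.6 ft

K_a = tan²(45° − 17.7°/2) = 0.5337; √K_a = 0.7306.
The active pressure is zero where K_a γ z = 2c√K_a, so z_c = 2c/(γ√K_a) = 2×504/(119.0×0.7306) = 11.59 ft.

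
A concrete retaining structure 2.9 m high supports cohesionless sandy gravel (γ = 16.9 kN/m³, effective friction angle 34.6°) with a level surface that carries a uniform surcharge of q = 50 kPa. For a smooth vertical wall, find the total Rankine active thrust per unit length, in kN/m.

K_a = tan²(45° − φ/2) = 0.2756.
Soil triangle: ½ K_a γ H² = 0.5×0.2756×16.9×2.9² = 19.59 kN/m.
Surcharge rectangle: K_a q H = 0.2756×50×2.9 = 39.97 kN/m.
Total = 19.59 + 39.97 = 59.56 kN/m.

59.6 kN/m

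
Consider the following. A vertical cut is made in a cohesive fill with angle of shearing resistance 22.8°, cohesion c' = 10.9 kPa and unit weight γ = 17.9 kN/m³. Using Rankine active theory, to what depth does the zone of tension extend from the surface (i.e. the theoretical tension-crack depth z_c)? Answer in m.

1.83 m

K_a = tan²(45° − 22.8°/2) = 0.4414; √K_a = 0.6644.
The active pressure is zero where K_a γ z = 2c√K_a, so z_c = 2c/(γ√K_a) = 2×10.9/(17.9×0.6644) = 1.833 m.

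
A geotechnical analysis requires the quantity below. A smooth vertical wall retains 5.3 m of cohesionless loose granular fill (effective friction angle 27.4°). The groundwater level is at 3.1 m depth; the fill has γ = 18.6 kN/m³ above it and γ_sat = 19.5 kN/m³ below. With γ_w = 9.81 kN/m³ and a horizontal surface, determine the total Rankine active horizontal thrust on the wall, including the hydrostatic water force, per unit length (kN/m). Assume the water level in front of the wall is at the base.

K_a = tan²(45° − φ/2) = 0.3697.
γ' = 19.5 − 9.81 = 9.690 kN/m³. Depth below WT = 2.2 m.
σ'_h at WT = K_a γ d_w = 21.32 kPa; at base = 21.32 + K_a γ' × 2.2 = 29.20 kPa.
P₁ (0–3.1 m) = ½×21.32×3.1 = 33.04. P₂ (3.1–5.3 m) = ½(21.32+29.20)×2.2 = 55.56.
P_w = ½ γ_w h₂² = 0.5×9.81×2.2² = 23.74. Total = 33.04+55.56+23.74 = 112.3 kN/m.

112 kN/m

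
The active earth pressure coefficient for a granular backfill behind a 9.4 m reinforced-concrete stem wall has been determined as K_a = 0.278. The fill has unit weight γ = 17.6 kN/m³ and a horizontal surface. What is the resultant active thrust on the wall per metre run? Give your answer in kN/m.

216 kN/m

P = ½ K_a γ H² = 0.5 × 0.278 × 17.6 × 9.4² = 216.2 kN/m.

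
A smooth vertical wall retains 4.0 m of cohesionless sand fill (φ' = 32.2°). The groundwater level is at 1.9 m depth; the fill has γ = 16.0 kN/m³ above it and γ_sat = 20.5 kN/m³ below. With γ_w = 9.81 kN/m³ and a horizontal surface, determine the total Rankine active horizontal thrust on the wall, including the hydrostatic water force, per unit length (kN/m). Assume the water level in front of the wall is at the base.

K_a = tan²(45° − φ/2) = 0.3047.
γ' = 20.5 − 9.81 = 10.69 kN/m³. Depth below WT = 2.1 m.
σ'_h at WT = K_a γ d_w = 9.264 kPa; at base = 9.264 + K_a γ' × 2.1 = 16.11 kPa.
P₁ (0–1.9 m) = ½×9.264×1.9 = 8.801. P₂ (1.9–4.0 m) = ½(9.264+16.11)×2.1 = 26.64.
P_w = ½ γ_w h₂² = 0.5×9.81×2.1² = 21.63. Total = 8.801+26.64+21.63 = 57.07 kN/m.

57.1 kN/m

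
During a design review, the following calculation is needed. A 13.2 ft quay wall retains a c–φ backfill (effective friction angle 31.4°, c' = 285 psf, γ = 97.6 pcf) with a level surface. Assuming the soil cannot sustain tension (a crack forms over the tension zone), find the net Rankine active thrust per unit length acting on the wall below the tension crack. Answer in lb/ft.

K_a = 0.3149; √K_a = 0.5612.
Tension-crack depth z_c = 2c/(γ√K_a) = 2×285/(97.6×0.5612) = 10.41 ft.
σ_a at base = K_a γ H − 2c√K_a = 0.3149×97.6×13.2 − 2×285×0.5612 = 85.84 psf.
P_a = ½ × 85.84 × (H − z_c) = 0.5×85.84×2.793 = 119.9 lb/ft.

120 lb/ft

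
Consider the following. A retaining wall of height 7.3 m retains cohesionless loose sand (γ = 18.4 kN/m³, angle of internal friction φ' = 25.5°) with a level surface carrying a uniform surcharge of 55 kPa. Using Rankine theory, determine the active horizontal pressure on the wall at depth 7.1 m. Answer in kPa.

K_a = (1 − sin φ)/(1 + sin φ) = 0.3981.
σ_v = γz + q = 18.4 × 7.1 + 55 = 185.6 kPa.
σ_h = K_a σ_v = 0.3981 × 185.6 = 73.90 kPa.

73.9 kPa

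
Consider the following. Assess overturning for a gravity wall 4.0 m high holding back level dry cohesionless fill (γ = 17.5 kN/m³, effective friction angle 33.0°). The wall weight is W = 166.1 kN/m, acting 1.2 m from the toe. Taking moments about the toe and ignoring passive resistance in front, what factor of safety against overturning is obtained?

3.62

K_a = tan²(45° − 33.0°/2) = 0.2948.
P_a = ½K_aγH² = 0.5×0.2948×17.5×4.0² = 41.27 kN/m, acting at H/3 = 1.333 m above the base.
Overturning moment M_o = P_a × H/3 = 41.27 × 1.333 = 55.03.
Resisting moment M_r = W × 1.2 = 166.1 × 1.2 = 199.3.
FS_overturning = M_r/M_o = 199.3/55.03 = 3.622.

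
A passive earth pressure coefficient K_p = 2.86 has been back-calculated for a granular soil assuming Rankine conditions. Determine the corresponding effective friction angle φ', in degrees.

28.8°

K_p = (1+sin φ)/(1−sin φ) ⇒ sin φ = (K_p − 1)/(K_p + 1) = 0.4819.
φ = arcsin(0.4819) = 28.81°.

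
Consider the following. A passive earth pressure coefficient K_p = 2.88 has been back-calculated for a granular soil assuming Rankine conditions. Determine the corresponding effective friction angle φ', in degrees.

K_p = (1+sin φ)/(1−sin φ) ⇒ sin φ = (K_p − 1)/(K_p + 1) = 0.4845.
φ = arcsin(0.4845) = 28.98°.

29.0°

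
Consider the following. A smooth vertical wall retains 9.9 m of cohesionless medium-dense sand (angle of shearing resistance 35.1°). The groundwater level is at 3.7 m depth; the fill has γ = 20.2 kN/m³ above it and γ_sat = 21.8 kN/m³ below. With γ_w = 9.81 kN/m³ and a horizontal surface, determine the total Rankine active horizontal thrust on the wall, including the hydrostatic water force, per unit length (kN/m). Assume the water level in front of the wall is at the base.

413 kN/m

K_a = tan²(45° − φ/2) = 0.2698.
γ' = 21.8 − 9.81 = 11.99 kN/m³. Depth below WT = 6.2 m.
σ'_h at WT = K_a γ d_w = 20.17 kPa; at base = 20.17 + K_a γ' × 6.2 = 40.23 kPa.
P₁ (0–3.7 m) = ½×20.17×3.7 = 37.31. P₂ (3.7–9.9 m) = ½(20.17+40.23)×6.2 = 187.2.
P_w = ½ γ_w h₂² = 0.5×9.81×6.2² = 188.5. Total = 37.31+187.2+188.5 = 413.1 kN/m.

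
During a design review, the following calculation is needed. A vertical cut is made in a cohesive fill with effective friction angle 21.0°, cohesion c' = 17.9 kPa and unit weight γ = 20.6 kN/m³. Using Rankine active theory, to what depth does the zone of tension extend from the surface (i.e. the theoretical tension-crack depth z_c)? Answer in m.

2.53 m

K_a = tan²(45° − 21.0°/2) = 0.4724; √K_a = 0.6873.
The active pressure is zero where K_a γ z = 2c√K_a, so z_c = 2c/(γ√K_a) = 2×17.9/(20.6×0.6873) = 2.529 m.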